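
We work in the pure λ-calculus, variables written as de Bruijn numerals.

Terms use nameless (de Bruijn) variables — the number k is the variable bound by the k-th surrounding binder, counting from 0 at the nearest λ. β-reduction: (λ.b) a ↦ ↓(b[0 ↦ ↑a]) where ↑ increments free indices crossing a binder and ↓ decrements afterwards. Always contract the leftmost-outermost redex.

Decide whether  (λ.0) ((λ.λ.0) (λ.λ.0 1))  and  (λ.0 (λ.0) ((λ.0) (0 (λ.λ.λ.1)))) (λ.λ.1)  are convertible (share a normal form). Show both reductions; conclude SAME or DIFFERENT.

Answer: SAME — A ⇓ λ.0, B ⇓ λ.0

Reduction:
Term A:
  start: (λ.0) ((λ.λ.0) (λ.λ.0 1))
  step 1: (λ.λ.0) (λ.λ.0 1)
  step 2: λ.0

Term B:
  start: (λ.0 (λ.0) ((λ.0) (0 (λ.λ.λ.1)))) (λ.λ.1)
  step 1: (λ.λ.1) (λ.0) ((λ.0) ((λ.λ.1) (λ.λ.λ.1)))
  step 2: (λ.λ.0) ((λ.0) ((λ.λ.1) (λ.λ.λ.1)))
  step 3: λ.0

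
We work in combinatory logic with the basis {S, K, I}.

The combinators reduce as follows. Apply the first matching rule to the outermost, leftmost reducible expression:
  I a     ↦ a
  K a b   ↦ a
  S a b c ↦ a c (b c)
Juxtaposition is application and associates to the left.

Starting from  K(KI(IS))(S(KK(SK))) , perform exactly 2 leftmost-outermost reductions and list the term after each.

  start: K(KI(IS))(S(KK(SK)))
  [1] KI(IS)
  [2] I

Answer: after 2 steps: I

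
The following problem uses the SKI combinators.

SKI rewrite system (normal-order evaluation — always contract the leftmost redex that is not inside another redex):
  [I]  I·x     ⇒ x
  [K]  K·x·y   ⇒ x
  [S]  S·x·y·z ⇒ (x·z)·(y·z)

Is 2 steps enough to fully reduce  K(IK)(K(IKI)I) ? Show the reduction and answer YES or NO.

  start: K(IK)(K(IKI)I)
  step 1: IK
  step 2: K

Answer: YES — reaches normal form K in 2 ≤ 2 steps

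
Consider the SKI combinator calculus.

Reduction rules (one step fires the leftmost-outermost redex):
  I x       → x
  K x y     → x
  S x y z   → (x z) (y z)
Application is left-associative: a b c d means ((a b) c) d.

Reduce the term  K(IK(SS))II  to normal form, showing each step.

Answer: normal form = SS  (in 3 steps)

Reduction:
  start: K(IK(SS))II
  step 1: IK(SS)I
  step 2: K(SS)I
  step 3: SS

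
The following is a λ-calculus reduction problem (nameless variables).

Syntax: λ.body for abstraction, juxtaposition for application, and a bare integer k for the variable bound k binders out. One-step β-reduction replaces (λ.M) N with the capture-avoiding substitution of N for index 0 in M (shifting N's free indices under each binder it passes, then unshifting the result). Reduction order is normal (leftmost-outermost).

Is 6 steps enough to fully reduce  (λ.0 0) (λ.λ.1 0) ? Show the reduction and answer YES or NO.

  start: (λ.0 0) (λ.λ.1 0)
  step 1: (λ.λ.1 0) (λ.λ.1 0)
  step 2: λ.(λ.λ.1 0) 0
  step 3: λ.λ.1 0

Answer: YES — reaches normal form λ.λ.1 0 in 3 ≤ 6 steps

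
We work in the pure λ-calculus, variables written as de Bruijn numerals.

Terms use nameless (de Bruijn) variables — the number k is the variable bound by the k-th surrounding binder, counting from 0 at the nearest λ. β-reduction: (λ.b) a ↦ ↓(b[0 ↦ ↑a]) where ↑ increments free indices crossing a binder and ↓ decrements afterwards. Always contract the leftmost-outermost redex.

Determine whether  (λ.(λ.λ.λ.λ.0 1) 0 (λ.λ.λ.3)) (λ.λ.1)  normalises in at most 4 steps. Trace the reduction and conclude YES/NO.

  start: (λ.(λ.λ.λ.λ.0 1) 0 (λ.λ.λ.3)) (λ.λ.1)
  step 1: (λ.λ.λ.λ.0 1) (λ.λ.1) (λ.λ.λ.λ.λ.1)
  step 2: (λ.λ.λ.0 1) (λ.λ.λ.λ.λ.1)
  step 3: λ.λ.0 1

Answer: YES — reaches normal form λ.λ.0 1 in 3 ≤ 4 steps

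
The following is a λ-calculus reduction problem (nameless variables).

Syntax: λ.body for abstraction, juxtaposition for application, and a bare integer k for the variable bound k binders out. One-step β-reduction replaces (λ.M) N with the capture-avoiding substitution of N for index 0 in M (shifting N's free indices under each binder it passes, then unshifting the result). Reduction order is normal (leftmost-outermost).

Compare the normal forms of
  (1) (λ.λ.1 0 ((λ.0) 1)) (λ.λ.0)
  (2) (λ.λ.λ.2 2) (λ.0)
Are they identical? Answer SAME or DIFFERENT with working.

Term A:
  start: (λ.λ.1 0 ((λ.0) 1)) (λ.λ.0)
  [1] λ.(λ.λ.0) 0 ((λ.0) (λ.λ.0))
  [2] λ.(λ.0) ((λ.0) (λ.λ.0))
  [3] λ.(λ.0) (λ.λ.0)
  [4] λ.λ.λ.0

Term B:
  start: (λ.λ.λ.2 2) (λ.0)
  [1] λ.λ.(λ.0) (λ.0)
  [2] λ.λ.λ.0

Answer: SAME — A ⇓ λ.λ.λ.0, B ⇓ λ.λ.λ.0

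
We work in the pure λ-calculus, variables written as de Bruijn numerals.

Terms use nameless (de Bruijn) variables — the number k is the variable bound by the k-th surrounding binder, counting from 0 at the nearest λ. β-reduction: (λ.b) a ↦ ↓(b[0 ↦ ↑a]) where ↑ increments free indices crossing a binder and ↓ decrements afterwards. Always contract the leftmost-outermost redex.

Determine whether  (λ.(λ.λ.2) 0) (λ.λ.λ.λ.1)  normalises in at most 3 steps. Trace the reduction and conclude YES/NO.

Answer: YES — reaches normal form λ.λ.λ.λ.λ.1 in 2 ≤ 3 steps

Derivation:
  start: (λ.(λ.λ.2) 0) (λ.λ.λ.λ.1)
  step 1: (λ.λ.λ.λ.λ.λ.1) (λ.λ.λ.λ.1)
  step 2: λ.λ.λ.λ.λ.1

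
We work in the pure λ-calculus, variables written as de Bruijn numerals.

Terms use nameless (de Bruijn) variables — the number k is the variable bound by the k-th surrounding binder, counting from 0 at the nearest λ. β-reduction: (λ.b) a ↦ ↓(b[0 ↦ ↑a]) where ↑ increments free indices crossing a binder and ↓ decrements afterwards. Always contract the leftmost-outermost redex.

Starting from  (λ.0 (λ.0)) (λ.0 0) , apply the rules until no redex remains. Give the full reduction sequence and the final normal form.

  start: (λ.0 (λ.0)) (λ.0 0)
  [1] (λ.0 0) (λ.0)
  [2] (λ.0) (λ.0)
  [3] λ.0

Answer: normal form = λ.0  (in 3 steps)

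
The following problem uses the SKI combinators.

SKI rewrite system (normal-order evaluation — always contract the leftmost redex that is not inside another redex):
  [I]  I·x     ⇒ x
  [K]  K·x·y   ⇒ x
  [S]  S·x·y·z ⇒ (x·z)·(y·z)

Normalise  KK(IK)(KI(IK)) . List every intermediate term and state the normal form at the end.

  start: KK(IK)(KI(IK))
  [1] K(KI(IK))
  [2] KI

Answer: normal form = KI  (in 2 steps)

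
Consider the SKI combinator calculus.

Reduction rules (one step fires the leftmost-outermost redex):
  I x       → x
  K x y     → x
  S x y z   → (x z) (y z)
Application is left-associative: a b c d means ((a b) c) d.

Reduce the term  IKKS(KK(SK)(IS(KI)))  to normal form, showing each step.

Answer: normal form = K(K(S(KI)))  (in 4 steps)

Derivation:
  start: IKKS(KK(SK)(IS(KI)))
  step 1: KKS(KK(SK)(IS(KI)))
  step 2: K(KK(SK)(IS(KI)))
  step 3: K(K(IS(KI)))
  step 4: K(K(S(KI)))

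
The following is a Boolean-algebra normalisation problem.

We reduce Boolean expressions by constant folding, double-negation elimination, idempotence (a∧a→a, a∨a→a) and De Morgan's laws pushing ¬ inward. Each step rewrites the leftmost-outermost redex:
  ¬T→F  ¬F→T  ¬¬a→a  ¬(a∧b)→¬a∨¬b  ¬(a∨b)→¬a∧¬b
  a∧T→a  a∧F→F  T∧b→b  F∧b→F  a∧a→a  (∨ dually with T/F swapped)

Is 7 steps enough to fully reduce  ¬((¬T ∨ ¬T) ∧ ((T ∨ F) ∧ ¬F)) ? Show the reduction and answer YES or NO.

Answer: YES — reaches normal form T in 5 ≤ 7 steps

Reduction:
  start: ¬((¬T ∨ ¬T) ∧ ((T ∨ F) ∧ ¬F))
  [1] ¬(¬T ∨ ¬T) ∨ ¬((T ∨ F) ∧ ¬F)
  [2] (¬¬T ∧ ¬¬T) ∨ ¬((T ∨ F) ∧ ¬F)
  [3] ¬¬T ∨ ¬((T ∨ F) ∧ ¬F)
  [4] T ∨ ¬((T ∨ F) ∧ ¬F)
  [5] T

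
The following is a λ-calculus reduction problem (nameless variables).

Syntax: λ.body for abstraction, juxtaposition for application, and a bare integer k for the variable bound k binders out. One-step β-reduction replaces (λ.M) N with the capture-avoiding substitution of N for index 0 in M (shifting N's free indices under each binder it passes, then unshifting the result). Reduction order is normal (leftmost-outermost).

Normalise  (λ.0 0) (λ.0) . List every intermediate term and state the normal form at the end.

  start: (λ.0 0) (λ.0)
  →1  (λ.0) (λ.0)
  →2  λ.0

Answer: normal form = λ.0  (in 2 steps)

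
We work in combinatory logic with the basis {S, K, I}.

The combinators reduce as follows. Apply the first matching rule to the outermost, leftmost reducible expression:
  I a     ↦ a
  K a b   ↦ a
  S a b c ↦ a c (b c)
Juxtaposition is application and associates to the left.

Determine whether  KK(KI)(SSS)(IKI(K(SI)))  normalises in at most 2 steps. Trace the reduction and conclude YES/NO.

Answer: YES — reaches normal form SSS in 2 ≤ 2 steps

Reduction:
  start: KK(KI)(SSS)(IKI(K(SI)))
  [1] K(SSS)(IKI(K(SI)))
  [2] SSS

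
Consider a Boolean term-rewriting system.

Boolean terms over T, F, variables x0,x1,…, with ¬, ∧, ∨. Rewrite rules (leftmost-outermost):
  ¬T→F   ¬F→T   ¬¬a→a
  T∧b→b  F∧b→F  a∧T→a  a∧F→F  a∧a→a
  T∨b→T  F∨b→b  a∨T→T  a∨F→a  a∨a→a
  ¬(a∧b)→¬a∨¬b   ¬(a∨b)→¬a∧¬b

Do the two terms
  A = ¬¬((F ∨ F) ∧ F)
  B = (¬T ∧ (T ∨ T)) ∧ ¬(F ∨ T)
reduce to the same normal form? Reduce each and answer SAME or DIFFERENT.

Term A:
  start: ¬¬((F ∨ F) ∧ F)
  →1  (F ∨ F) ∧ F
  →2  F

Term B:
  start: (¬T ∧ (T ∨ T)) ∧ ¬(F ∨ T)
  →1  (F ∧ (T ∨ T)) ∧ ¬(F ∨ T)
  →2  F ∧ ¬(F ∨ T)
  →3  F

Answer: SAME — A ⇓ F, B ⇓ F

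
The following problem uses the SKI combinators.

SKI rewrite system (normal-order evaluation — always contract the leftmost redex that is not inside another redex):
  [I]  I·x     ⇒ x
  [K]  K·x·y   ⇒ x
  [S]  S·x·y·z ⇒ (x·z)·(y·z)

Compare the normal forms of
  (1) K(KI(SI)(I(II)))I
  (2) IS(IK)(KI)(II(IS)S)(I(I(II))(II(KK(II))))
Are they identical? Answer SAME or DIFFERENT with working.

Answer: DIFFERENT — A ⇓ I, B ⇓ SSK

Working:
Term A:
  start: K(KI(SI)(I(II)))I
  [1] KI(SI)(I(II))
  [2] I(I(II))
  [3] I(II)
  [4] II
  [5] I

Term B:
  start: IS(IK)(KI)(II(IS)S)(I(I(II))(II(KK(II))))
  [1] S(IK)(KI)(II(IS)S)(I(I(II))(II(KK(II))))
  [2] IK(II(IS)S)(KI(II(IS)S))(I(I(II))(II(KK(II))))
  [3] K(II(IS)S)(KI(II(IS)S))(I(I(II))(II(KK(II))))
  [4] II(IS)S(I(I(II))(II(KK(II))))
  [5] I(IS)S(I(I(II))(II(KK(II))))
  [6] ISS(I(I(II))(II(KK(II))))
  [7] SS(I(I(II))(II(KK(II))))
  [8] SS(I(II)(II(KK(II))))
  [9] SS(II(II(KK(II))))
  [10] SS(I(II(KK(II))))
  [11] SS(II(KK(II)))
  [12] SS(I(KK(II)))
  [13] SS(KK(II))
  [14] SSK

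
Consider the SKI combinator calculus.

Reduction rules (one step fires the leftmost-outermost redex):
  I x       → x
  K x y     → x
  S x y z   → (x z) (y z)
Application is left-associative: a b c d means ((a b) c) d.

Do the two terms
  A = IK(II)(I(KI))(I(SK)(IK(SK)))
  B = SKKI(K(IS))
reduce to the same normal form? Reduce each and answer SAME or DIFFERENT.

Term A:
  start: IK(II)(I(KI))(I(SK)(IK(SK)))
  [1] K(II)(I(KI))(I(SK)(IK(SK)))
  [2] II(I(SK)(IK(SK)))
  [3] I(I(SK)(IK(SK)))
  [4] I(SK)(IK(SK))
  [5] SK(IK(SK))
  [6] SK(K(SK))

Term B:
  start: SKKI(K(IS))
  [1] KI(KI)(K(IS))
  [2] I(K(IS))
  [3] K(IS)
  [4] KS

Answer: DIFFERENT — A ⇓ SK(K(SK)), B ⇓ KS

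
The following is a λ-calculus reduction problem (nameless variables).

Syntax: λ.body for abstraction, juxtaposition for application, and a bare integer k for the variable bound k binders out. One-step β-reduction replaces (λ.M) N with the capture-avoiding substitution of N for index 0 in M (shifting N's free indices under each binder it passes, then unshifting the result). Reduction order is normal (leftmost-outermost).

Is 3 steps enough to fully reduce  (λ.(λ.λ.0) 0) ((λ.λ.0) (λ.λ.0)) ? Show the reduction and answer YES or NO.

Answer: YES — reaches normal form λ.0 in 2 ≤ 3 steps

Derivation:
  start: (λ.(λ.λ.0) 0) ((λ.λ.0) (λ.λ.0))
  [1] (λ.λ.0) ((λ.λ.0) (λ.λ.0))
  [2] λ.0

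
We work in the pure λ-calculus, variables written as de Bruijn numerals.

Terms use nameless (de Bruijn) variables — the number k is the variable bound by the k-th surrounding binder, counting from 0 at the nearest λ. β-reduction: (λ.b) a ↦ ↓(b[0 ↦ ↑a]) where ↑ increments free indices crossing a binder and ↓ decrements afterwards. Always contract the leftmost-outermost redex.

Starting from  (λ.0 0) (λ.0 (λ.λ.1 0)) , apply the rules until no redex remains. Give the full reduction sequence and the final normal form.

Answer: normal form = λ.λ.1 0  (in 5 steps)

Derivation:
  start: (λ.0 0) (λ.0 (λ.λ.1 0))
  →1  (λ.0 (λ.λ.1 0)) (λ.0 (λ.λ.1 0))
  →2  (λ.0 (λ.λ.1 0)) (λ.λ.1 0)
  →3  (λ.λ.1 0) (λ.λ.1 0)
  →4  λ.(λ.λ.1 0) 0
  →5  λ.λ.1 0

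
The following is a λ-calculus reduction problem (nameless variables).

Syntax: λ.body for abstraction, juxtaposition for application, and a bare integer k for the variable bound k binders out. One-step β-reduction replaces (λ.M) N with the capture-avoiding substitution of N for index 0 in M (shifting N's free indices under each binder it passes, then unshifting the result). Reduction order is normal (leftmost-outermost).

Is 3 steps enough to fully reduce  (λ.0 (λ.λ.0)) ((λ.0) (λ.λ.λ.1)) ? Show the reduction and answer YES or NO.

Answer: YES — reaches normal form λ.λ.1 in 3 ≤ 3 steps

Reduction:
  start: (λ.0 (λ.λ.0)) ((λ.0) (λ.λ.λ.1))
  step 1: (λ.0) (λ.λ.λ.1) (λ.λ.0)
  step 2: (λ.λ.λ.1) (λ.λ.0)
  step 3: λ.λ.1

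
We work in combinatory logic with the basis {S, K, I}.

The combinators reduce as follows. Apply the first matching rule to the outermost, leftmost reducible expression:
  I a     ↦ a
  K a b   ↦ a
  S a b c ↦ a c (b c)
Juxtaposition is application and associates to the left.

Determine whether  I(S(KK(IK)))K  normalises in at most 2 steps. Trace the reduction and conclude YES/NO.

  start: I(S(KK(IK)))K
  →1  S(KK(IK))K
  →2  SKK

Answer: YES — reaches normal form SKK in 2 ≤ 2 steps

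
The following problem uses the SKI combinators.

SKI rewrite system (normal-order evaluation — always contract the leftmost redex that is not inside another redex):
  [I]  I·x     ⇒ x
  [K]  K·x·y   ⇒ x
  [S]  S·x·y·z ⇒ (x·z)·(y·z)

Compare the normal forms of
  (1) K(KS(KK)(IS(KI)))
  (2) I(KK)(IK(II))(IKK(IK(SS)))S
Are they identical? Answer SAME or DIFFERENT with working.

Answer: DIFFERENT — A ⇓ K(S(S(KI))), B ⇓ K

Derivation:
Term A:
  start: K(KS(KK)(IS(KI)))
  →1  K(S(IS(KI)))
  →2  K(S(S(KI)))

Term B:
  start: I(KK)(IK(II))(IKK(IK(SS)))S
  →1  KK(IK(II))(IKK(IK(SS)))S
  →2  K(IKK(IK(SS)))S
  →3  IKK(IK(SS))
  →4  KK(IK(SS))
  →5  K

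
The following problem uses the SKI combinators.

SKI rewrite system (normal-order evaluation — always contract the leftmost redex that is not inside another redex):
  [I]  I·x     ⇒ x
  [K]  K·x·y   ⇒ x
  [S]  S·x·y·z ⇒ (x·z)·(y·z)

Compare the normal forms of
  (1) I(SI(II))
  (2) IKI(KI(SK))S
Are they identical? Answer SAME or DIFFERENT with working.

Term A:
  start: I(SI(II))
  step 1: SI(II)
  step 2: SII

Term B:
  start: IKI(KI(SK))S
  step 1: KI(KI(SK))S
  step 2: IS
  step 3: S

Answer: DIFFERENT — A ⇓ SII, B ⇓ S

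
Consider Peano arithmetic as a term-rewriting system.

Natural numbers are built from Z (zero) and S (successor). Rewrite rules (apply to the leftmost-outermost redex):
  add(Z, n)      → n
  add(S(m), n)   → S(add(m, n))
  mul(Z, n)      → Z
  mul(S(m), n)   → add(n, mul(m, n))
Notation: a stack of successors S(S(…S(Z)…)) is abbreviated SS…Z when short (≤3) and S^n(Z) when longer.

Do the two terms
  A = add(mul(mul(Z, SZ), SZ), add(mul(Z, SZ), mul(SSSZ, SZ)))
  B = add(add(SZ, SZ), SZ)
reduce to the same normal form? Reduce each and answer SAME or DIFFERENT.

Answer: SAME — A ⇓ SSSZ, B ⇓ SSSZ

Derivation:
Term A:
  start: add(mul(mul(Z, SZ), SZ), add(mul(Z, SZ), mul(SSSZ, SZ)))
  →1  add(mul(Z, SZ), add(mul(Z, SZ), mul(SSSZ, SZ)))
  →2  add(Z, add(mul(Z, SZ), mul(SSSZ, SZ)))
  →3  add(mul(Z, SZ), mul(SSSZ, SZ))
  →4  add(Z, mul(SSSZ, SZ))
  →5  mul(SSSZ, SZ)
  →6  add(SZ, mul(SSZ, SZ))
  →7  S(add(Z, mul(SSZ, SZ)))
  →8  S(mul(SSZ, SZ))
  →9  S(add(SZ, mul(SZ, SZ)))
  →10  S(S(add(Z, mul(SZ, SZ))))
  →11  S(S(mul(SZ, SZ)))
  →12  S(S(add(SZ, mul(Z, SZ))))
  →13  S(S(S(add(Z, mul(Z, SZ)))))
  →14  S(S(S(mul(Z, SZ))))
  →15  SSSZ

Term B:
  start: add(add(SZ, SZ), SZ)
  →1  add(S(add(Z, SZ)), SZ)
  →2  S(add(add(Z, SZ), SZ))
  →3  S(add(SZ, SZ))
  →4  S(S(add(Z, SZ)))
  →5  SSSZ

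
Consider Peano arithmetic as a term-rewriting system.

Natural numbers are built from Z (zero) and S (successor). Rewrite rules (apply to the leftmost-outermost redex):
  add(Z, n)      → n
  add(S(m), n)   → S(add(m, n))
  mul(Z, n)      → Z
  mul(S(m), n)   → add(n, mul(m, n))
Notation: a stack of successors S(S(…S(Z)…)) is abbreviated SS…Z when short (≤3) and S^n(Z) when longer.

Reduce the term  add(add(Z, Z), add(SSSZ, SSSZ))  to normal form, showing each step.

  start: add(add(Z, Z), add(SSSZ, SSSZ))
  →1  add(Z, add(SSSZ, SSSZ))
  →2  add(SSSZ, SSSZ)
  →3  S(add(SSZ, SSSZ))
  →4  S(S(add(SZ, SSSZ)))
  →5  S(S(S(add(Z, SSSZ))))
  →6  S^6(Z)

Answer: normal form = S^6(Z)  (in 6 steps)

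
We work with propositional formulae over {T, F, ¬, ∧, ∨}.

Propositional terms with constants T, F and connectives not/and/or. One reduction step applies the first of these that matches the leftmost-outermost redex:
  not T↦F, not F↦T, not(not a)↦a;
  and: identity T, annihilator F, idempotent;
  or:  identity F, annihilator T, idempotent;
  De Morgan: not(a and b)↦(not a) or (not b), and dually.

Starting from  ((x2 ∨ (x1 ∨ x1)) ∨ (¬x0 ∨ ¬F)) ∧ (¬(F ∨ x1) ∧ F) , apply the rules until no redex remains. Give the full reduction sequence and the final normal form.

  start: ((x2 ∨ (x1 ∨ x1)) ∨ (¬x0 ∨ ¬F)) ∧ (¬(F ∨ x1) ∧ F)
  →1  ((x2 ∨ x1) ∨ (¬x0 ∨ ¬F)) ∧ (¬(F ∨ x1) ∧ F)
  →2  ((x2 ∨ x1) ∨ (¬x0 ∨ T)) ∧ (¬(F ∨ x1) ∧ F)
  →3  ((x2 ∨ x1) ∨ T) ∧ (¬(F ∨ x1) ∧ F)
  →4  T ∧ (¬(F ∨ x1) ∧ F)
  →5  ¬(F ∨ x1) ∧ F
  →6  F

Answer: normal form = F  (in 6 steps)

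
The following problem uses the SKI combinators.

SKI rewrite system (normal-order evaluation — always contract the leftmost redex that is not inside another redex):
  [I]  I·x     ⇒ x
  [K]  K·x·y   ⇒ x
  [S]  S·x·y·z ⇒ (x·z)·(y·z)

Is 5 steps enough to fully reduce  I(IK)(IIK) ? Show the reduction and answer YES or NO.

  start: I(IK)(IIK)
  step 1: IK(IIK)
  step 2: K(IIK)
  step 3: K(IK)
  step 4: KK

Answer: YES — reaches normal form KK in 4 ≤ 5 steps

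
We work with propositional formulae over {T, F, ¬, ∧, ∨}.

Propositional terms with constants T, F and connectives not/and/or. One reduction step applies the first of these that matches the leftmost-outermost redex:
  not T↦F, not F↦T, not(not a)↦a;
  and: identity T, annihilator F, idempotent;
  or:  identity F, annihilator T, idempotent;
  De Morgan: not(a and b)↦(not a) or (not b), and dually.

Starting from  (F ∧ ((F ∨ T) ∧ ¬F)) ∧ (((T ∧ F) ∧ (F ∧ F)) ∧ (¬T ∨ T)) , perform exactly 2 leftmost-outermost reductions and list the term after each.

Answer: after 2 steps: F

Derivation:
  start: (F ∧ ((F ∨ T) ∧ ¬F)) ∧ (((T ∧ F) ∧ (F ∧ F)) ∧ (¬T ∨ T))
  [1] F ∧ (((T ∧ F) ∧ (F ∧ F)) ∧ (¬T ∨ T))
  [2] F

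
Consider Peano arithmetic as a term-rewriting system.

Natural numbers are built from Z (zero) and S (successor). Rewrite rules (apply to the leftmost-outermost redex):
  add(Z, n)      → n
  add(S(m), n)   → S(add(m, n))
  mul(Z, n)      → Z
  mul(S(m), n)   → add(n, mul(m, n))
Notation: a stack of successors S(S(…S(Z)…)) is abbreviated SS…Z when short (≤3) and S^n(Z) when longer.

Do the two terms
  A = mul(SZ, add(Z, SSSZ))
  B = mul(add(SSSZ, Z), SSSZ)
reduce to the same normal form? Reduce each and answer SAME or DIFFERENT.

Term A:
  start: mul(SZ, add(Z, SSSZ))
  →1  add(add(Z, SSSZ), mul(Z, add(Z, SSSZ)))
  →2  add(SSSZ, mul(Z, add(Z, SSSZ)))
  →3  S(add(SSZ, mul(Z, add(Z, SSSZ))))
  →4  S(S(add(SZ, mul(Z, add(Z, SSSZ)))))
  →5  S(S(S(add(Z, mul(Z, add(Z, SSSZ))))))
  →6  S(S(S(mul(Z, add(Z, SSSZ)))))
  →7  SSSZ

Term B:
  start: mul(add(SSSZ, Z), SSSZ)
  →1  mul(S(add(SSZ, Z)), SSSZ)
  →2  add(SSSZ, mul(add(SSZ, Z), SSSZ))
  →3  S(add(SSZ, mul(add(SSZ, Z), SSSZ)))
  →4  S(S(add(SZ, mul(add(SSZ, Z), SSSZ))))
  →5  S(S(S(add(Z, mul(add(SSZ, Z), SSSZ)))))
  →6  S(S(S(mul(add(SSZ, Z), SSSZ))))
  →7  S(S(S(mul(S(add(SZ, Z)), SSSZ))))
  →8  S(S(S(add(SSSZ, mul(add(SZ, Z), SSSZ)))))
  →9  S(S(S(S(add(SSZ, mul(add(SZ, Z), SSSZ))))))
  →10  S(S(S(S(S(add(SZ, mul(add(SZ, Z), SSSZ)))))))
  →11  S(S(S(S(S(S(add(Z, mul(add(SZ, Z), SSSZ))))))))
  →12  S(S(S(S(S(S(mul(add(SZ, Z), SSSZ)))))))
  →13  S(S(S(S(S(S(mul(S(add(Z, Z)), SSSZ)))))))
  →14  S(S(S(S(S(S(add(SSSZ, mul(add(Z, Z), SSSZ))))))))
  →15  S(S(S(S(S(S(S(add(SSZ, mul(add(Z, Z), SSSZ)))))))))
  →16  S(S(S(S(S(S(S(S(add(SZ, mul(add(Z, Z), SSSZ))))))))))
  →17  S(S(S(S(S(S(S(S(S(add(Z, mul(add(Z, Z), SSSZ)))))))))))
  →18  S(S(S(S(S(S(S(S(S(mul(add(Z, Z), SSSZ))))))))))
  →19  S(S(S(S(S(S(S(S(S(mul(Z, SSSZ))))))))))
  →20  S^9(Z)

Answer: DIFFERENT — A ⇓ SSSZ, B ⇓ S^9(Z)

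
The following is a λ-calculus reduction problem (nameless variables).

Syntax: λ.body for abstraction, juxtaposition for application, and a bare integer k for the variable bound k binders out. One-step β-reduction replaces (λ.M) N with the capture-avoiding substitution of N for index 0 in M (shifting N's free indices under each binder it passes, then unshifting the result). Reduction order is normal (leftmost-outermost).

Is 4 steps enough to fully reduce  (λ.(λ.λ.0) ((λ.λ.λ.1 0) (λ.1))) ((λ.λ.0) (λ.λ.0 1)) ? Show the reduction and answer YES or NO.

  start: (λ.(λ.λ.0) ((λ.λ.λ.1 0) (λ.1))) ((λ.λ.0) (λ.λ.0 1))
  step 1: (λ.λ.0) ((λ.λ.λ.1 0) (λ.(λ.λ.0) (λ.λ.0 1)))
  step 2: λ.0

Answer: YES — reaches normal form λ.0 in 2 ≤ 4 steps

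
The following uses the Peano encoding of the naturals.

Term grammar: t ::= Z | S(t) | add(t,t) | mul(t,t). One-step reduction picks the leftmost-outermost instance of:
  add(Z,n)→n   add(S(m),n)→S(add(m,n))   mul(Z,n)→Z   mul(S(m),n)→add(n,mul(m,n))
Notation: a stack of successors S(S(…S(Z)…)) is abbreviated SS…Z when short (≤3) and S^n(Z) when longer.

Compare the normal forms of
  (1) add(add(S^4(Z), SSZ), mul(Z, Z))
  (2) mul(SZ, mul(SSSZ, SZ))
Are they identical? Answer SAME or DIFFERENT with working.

Answer: DIFFERENT — A ⇓ S^6(Z), B ⇓ SSSZ

Reduction:
Term A:
  start: add(add(S^4(Z), SSZ), mul(Z, Z))
  →1  add(S(add(SSSZ, SSZ)), mul(Z, Z))
  →2  S(add(add(SSSZ, SSZ), mul(Z, Z)))
  →3  S(add(S(add(SSZ, SSZ)), mul(Z, Z)))
  →4  S(S(add(add(SSZ, SSZ), mul(Z, Z))))
  →5  S(S(add(S(add(SZ, SSZ)), mul(Z, Z))))
  →6  S(S(S(add(add(SZ, SSZ), mul(Z, Z)))))
  →7  S(S(S(add(S(add(Z, SSZ)), mul(Z, Z)))))
  →8  S(S(S(S(add(add(Z, SSZ), mul(Z, Z))))))
  →9  S(S(S(S(add(SSZ, mul(Z, Z))))))
  →10  S(S(S(S(S(add(SZ, mul(Z, Z)))))))
  →11  S(S(S(S(S(S(add(Z, mul(Z, Z))))))))
  →12  S(S(S(S(S(S(mul(Z, Z)))))))
  →13  S^6(Z)

Term B:
  start: mul(SZ, mul(SSSZ, SZ))
  →1  add(mul(SSSZ, SZ), mul(Z, mul(SSSZ, SZ)))
  →2  add(add(SZ, mul(SSZ, SZ)), mul(Z, mul(SSSZ, SZ)))
  →3  add(S(add(Z, mul(SSZ, SZ))), mul(Z, mul(SSSZ, SZ)))
  →4  S(add(add(Z, mul(SSZ, SZ)), mul(Z, mul(SSSZ, SZ))))
  →5  S(add(mul(SSZ, SZ), mul(Z, mul(SSSZ, SZ))))
  →6  S(add(add(SZ, mul(SZ, SZ)), mul(Z, mul(SSSZ, SZ))))
  →7  S(add(S(add(Z, mul(SZ, SZ))), mul(Z, mul(SSSZ, SZ))))
  →8  S(S(add(add(Z, mul(SZ, SZ)), mul(Z, mul(SSSZ, SZ)))))
  →9  S(S(add(mul(SZ, SZ), mul(Z, mul(SSSZ, SZ)))))
  →10  S(S(add(add(SZ, mul(Z, SZ)), mul(Z, mul(SSSZ, SZ)))))
  →11  S(S(add(S(add(Z, mul(Z, SZ))), mul(Z, mul(SSSZ, SZ)))))
  →12  S(S(S(add(add(Z, mul(Z, SZ)), mul(Z, mul(SSSZ, SZ))))))
  →13  S(S(S(add(mul(Z, SZ), mul(Z, mul(SSSZ, SZ))))))
  →14  S(S(S(add(Z, mul(Z, mul(SSSZ, SZ))))))
  →15  S(S(S(mul(Z, mul(SSSZ, SZ)))))
  →16  SSSZ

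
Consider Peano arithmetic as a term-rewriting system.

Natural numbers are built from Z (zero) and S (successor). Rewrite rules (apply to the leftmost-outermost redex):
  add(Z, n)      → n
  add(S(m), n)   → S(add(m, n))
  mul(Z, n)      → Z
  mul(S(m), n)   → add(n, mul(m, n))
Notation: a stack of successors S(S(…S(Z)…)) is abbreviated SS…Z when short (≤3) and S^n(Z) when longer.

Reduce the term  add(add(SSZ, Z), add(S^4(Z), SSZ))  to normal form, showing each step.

  start: add(add(SSZ, Z), add(S^4(Z), SSZ))
  step 1: add(S(add(SZ, Z)), add(S^4(Z), SSZ))
  step 2: S(add(add(SZ, Z), add(S^4(Z), SSZ)))
  step 3: S(add(S(add(Z, Z)), add(S^4(Z), SSZ)))
  step 4: S(S(add(add(Z, Z), add(S^4(Z), SSZ))))
  step 5: S(S(add(Z, add(S^4(Z), SSZ))))
  step 6: S(S(add(S^4(Z), SSZ)))
  step 7: S(S(S(add(SSSZ, SSZ))))
  step 8: S(S(S(S(add(SSZ, SSZ)))))
  step 9: S(S(S(S(S(add(SZ, SSZ))))))
  step 10: S(S(S(S(S(S(add(Z, SSZ)))))))
  step 11: S^8(Z)

Answer: normal form = S^8(Z)  (in 11 steps)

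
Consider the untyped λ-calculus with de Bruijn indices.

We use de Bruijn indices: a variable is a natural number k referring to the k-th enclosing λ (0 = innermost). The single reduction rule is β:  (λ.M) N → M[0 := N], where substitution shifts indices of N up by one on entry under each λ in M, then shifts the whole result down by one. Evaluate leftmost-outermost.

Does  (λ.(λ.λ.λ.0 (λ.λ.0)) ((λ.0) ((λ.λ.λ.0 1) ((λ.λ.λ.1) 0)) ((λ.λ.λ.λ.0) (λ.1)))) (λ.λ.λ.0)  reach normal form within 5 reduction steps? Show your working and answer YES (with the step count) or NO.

Answer: YES — reaches normal form λ.λ.0 (λ.λ.0) in 2 ≤ 5 steps

Reduction:
  start: (λ.(λ.λ.λ.0 (λ.λ.0)) ((λ.0) ((λ.λ.λ.0 1) ((λ.λ.λ.1) 0)) ((λ.λ.λ.λ.0) (λ.1)))) (λ.λ.λ.0)
  step 1: (λ.λ.λ.0 (λ.λ.0)) ((λ.0) ((λ.λ.λ.0 1) ((λ.λ.λ.1) (λ.λ.λ.0))) ((λ.λ.λ.λ.0) (λ.λ.λ.λ.0)))
  step 2: λ.λ.0 (λ.λ.0)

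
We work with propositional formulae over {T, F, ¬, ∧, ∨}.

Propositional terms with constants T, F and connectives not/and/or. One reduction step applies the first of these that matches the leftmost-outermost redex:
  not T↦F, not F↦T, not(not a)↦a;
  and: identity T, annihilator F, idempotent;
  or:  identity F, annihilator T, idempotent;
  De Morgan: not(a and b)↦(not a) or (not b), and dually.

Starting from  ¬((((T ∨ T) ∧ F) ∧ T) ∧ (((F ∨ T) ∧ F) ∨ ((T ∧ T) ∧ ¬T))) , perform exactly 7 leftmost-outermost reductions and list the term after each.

  start: ¬((((T ∨ T) ∧ F) ∧ T) ∧ (((F ∨ T) ∧ F) ∨ ((T ∧ T) ∧ ¬T)))
  [1] ¬(((T ∨ T) ∧ F) ∧ T) ∨ ¬(((F ∨ T) ∧ F) ∨ ((T ∧ T) ∧ ¬T))
  [2] (¬((T ∨ T) ∧ F) ∨ ¬T) ∨ ¬(((F ∨ T) ∧ F) ∨ ((T ∧ T) ∧ ¬T))
  [3] ((¬(T ∨ T) ∨ ¬F) ∨ ¬T) ∨ ¬(((F ∨ T) ∧ F) ∨ ((T ∧ T) ∧ ¬T))
  [4] (((¬T ∧ ¬T) ∨ ¬F) ∨ ¬T) ∨ ¬(((F ∨ T) ∧ F) ∨ ((T ∧ T) ∧ ¬T))
  [5] ((¬T ∨ ¬F) ∨ ¬T) ∨ ¬(((F ∨ T) ∧ F) ∨ ((T ∧ T) ∧ ¬T))
  [6] ((F ∨ ¬F) ∨ ¬T) ∨ ¬(((F ∨ T) ∧ F) ∨ ((T ∧ T) ∧ ¬T))
  [7] (¬F ∨ ¬T) ∨ ¬(((F ∨ T) ∧ F) ∨ ((T ∧ T) ∧ ¬T))

Answer: after 7 steps: (¬F ∨ ¬T) ∨ ¬(((F ∨ T) ∧ F) ∨ ((T ∧ T) ∧ ¬T))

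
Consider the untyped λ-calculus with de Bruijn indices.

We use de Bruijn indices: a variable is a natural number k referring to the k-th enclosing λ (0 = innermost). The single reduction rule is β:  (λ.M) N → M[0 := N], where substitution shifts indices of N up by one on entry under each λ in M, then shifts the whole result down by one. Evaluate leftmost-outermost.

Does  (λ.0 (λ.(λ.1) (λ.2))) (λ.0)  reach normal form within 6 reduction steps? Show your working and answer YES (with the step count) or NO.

  start: (λ.0 (λ.(λ.1) (λ.2))) (λ.0)
  →1  (λ.0) (λ.(λ.1) (λ.λ.0))
  →2  λ.(λ.1) (λ.λ.0)
  →3  λ.0

Answer: YES — reaches normal form λ.0 in 3 ≤ 6 steps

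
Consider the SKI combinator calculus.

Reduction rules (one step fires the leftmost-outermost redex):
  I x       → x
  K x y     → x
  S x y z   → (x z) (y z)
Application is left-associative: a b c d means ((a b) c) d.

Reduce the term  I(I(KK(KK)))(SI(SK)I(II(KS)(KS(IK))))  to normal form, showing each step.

  start: I(I(KK(KK)))(SI(SK)I(II(KS)(KS(IK))))
  step 1: I(KK(KK))(SI(SK)I(II(KS)(KS(IK))))
  step 2: KK(KK)(SI(SK)I(II(KS)(KS(IK))))
  step 3: K(SI(SK)I(II(KS)(KS(IK))))
  step 4: K(II(SKI)(II(KS)(KS(IK))))
  step 5: K(I(SKI)(II(KS)(KS(IK))))
  step 6: K(SKI(II(KS)(KS(IK))))
  step 7: K(K(II(KS)(KS(IK)))(I(II(KS)(KS(IK)))))
  step 8: K(II(KS)(KS(IK)))
  step 9: K(I(KS)(KS(IK)))
  step 10: K(KS(KS(IK)))
  step 11: KS

Answer: normal form = KS  (in 11 steps)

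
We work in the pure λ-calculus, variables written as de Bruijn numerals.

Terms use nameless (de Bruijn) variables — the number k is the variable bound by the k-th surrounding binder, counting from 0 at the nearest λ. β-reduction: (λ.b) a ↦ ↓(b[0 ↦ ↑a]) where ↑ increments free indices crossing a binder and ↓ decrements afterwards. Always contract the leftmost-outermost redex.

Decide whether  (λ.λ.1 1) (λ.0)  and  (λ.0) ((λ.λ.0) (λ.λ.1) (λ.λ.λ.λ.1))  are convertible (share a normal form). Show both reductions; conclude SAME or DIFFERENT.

Term A:
  start: (λ.λ.1 1) (λ.0)
  [1] λ.(λ.0) (λ.0)
  [2] λ.λ.0

Term B:
  start: (λ.0) ((λ.λ.0) (λ.λ.1) (λ.λ.λ.λ.1))
  [1] (λ.λ.0) (λ.λ.1) (λ.λ.λ.λ.1)
  [2] (λ.0) (λ.λ.λ.λ.1)
  [3] λ.λ.λ.λ.1

Answer: DIFFERENT — A ⇓ λ.λ.0, B ⇓ λ.λ.λ.λ.1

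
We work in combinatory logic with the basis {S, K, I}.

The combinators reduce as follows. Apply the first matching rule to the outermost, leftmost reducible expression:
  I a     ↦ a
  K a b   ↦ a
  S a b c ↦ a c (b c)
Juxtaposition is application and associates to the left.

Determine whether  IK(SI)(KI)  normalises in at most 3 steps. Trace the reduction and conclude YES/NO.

Answer: YES — reaches normal form SI in 2 ≤ 3 steps

Derivation:
  start: IK(SI)(KI)
  [1] K(SI)(KI)
  [2] SI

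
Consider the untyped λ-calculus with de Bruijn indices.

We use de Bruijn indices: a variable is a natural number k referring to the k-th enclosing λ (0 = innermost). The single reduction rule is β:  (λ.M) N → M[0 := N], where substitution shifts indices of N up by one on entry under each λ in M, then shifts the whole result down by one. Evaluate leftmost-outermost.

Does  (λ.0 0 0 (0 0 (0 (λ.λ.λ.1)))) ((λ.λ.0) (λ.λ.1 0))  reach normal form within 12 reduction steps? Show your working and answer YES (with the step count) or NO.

Answer: NO — after 12 steps the term is (λ.0) (λ.λ.λ.1), not yet normal

Reduction:
  start: (λ.0 0 0 (0 0 (0 (λ.λ.λ.1)))) ((λ.λ.0) (λ.λ.1 0))
  step 1: (λ.λ.0) (λ.λ.1 0) ((λ.λ.0) (λ.λ.1 0)) ((λ.λ.0) (λ.λ.1 0)) ((λ.λ.0) (λ.λ.1 0) ((λ.λ.0) (λ.λ.1 0)) ((λ.λ.0) (λ.λ.1 0) (λ.λ.λ.1)))
  step 2: (λ.0) ((λ.λ.0) (λ.λ.1 0)) ((λ.λ.0) (λ.λ.1 0)) ((λ.λ.0) (λ.λ.1 0) ((λ.λ.0) (λ.λ.1 0)) ((λ.λ.0) (λ.λ.1 0) (λ.λ.λ.1)))
  step 3: (λ.λ.0) (λ.λ.1 0) ((λ.λ.0) (λ.λ.1 0)) ((λ.λ.0) (λ.λ.1 0) ((λ.λ.0) (λ.λ.1 0)) ((λ.λ.0) (λ.λ.1 0) (λ.λ.λ.1)))
  step 4: (λ.0) ((λ.λ.0) (λ.λ.1 0)) ((λ.λ.0) (λ.λ.1 0) ((λ.λ.0) (λ.λ.1 0)) ((λ.λ.0) (λ.λ.1 0) (λ.λ.λ.1)))
  step 5: (λ.λ.0) (λ.λ.1 0) ((λ.λ.0) (λ.λ.1 0) ((λ.λ.0) (λ.λ.1 0)) ((λ.λ.0) (λ.λ.1 0) (λ.λ.λ.1)))
  step 6: (λ.0) ((λ.λ.0) (λ.λ.1 0) ((λ.λ.0) (λ.λ.1 0)) ((λ.λ.0) (λ.λ.1 0) (λ.λ.λ.1)))
  step 7: (λ.λ.0) (λ.λ.1 0) ((λ.λ.0) (λ.λ.1 0)) ((λ.λ.0) (λ.λ.1 0) (λ.λ.λ.1))
  step 8: (λ.0) ((λ.λ.0) (λ.λ.1 0)) ((λ.λ.0) (λ.λ.1 0) (λ.λ.λ.1))
  step 9: (λ.λ.0) (λ.λ.1 0) ((λ.λ.0) (λ.λ.1 0) (λ.λ.λ.1))
  step 10: (λ.0) ((λ.λ.0) (λ.λ.1 0) (λ.λ.λ.1))
  step 11: (λ.λ.0) (λ.λ.1 0) (λ.λ.λ.1)
  step 12: (λ.0) (λ.λ.λ.1)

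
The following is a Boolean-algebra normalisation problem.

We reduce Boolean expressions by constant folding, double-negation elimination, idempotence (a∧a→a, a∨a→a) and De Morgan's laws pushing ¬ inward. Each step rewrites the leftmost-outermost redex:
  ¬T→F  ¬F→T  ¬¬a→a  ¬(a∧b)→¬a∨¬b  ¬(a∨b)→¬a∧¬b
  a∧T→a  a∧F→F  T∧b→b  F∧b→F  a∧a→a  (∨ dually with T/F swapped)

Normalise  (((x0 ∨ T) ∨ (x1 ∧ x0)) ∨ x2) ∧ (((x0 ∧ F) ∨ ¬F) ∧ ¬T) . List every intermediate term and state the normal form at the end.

Answer: normal form = F  (in 9 steps)

Derivation:
  start: (((x0 ∨ T) ∨ (x1 ∧ x0)) ∨ x2) ∧ (((x0 ∧ F) ∨ ¬F) ∧ ¬T)
  step 1: ((T ∨ (x1 ∧ x0)) ∨ x2) ∧ (((x0 ∧ F) ∨ ¬F) ∧ ¬T)
  step 2: (T ∨ x2) ∧ (((x0 ∧ F) ∨ ¬F) ∧ ¬T)
  step 3: T ∧ (((x0 ∧ F) ∨ ¬F) ∧ ¬T)
  step 4: ((x0 ∧ F) ∨ ¬F) ∧ ¬T
  step 5: (F ∨ ¬F) ∧ ¬T
  step 6: ¬F ∧ ¬T
  step 7: T ∧ ¬T
  step 8: ¬T
  step 9: F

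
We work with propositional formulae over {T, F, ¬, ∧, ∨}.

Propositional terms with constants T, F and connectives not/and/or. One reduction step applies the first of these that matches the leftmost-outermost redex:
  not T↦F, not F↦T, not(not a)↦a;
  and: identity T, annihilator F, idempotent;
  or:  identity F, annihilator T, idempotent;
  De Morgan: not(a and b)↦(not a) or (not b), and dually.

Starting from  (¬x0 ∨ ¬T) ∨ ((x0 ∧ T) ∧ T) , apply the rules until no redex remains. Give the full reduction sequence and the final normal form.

  start: (¬x0 ∨ ¬T) ∨ ((x0 ∧ T) ∧ T)
  →1  (¬x0 ∨ F) ∨ ((x0 ∧ T) ∧ T)
  →2  ¬x0 ∨ ((x0 ∧ T) ∧ T)
  →3  ¬x0 ∨ (x0 ∧ T)
  →4  ¬x0 ∨ x0

Answer: normal form = ¬x0 ∨ x0  (in 4 steps)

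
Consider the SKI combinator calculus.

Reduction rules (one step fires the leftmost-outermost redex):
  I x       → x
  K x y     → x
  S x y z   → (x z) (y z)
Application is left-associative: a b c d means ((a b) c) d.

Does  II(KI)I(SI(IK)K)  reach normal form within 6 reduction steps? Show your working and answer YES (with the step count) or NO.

Answer: NO — after 6 steps the term is K(IKK), not yet normal

Derivation:
  start: II(KI)I(SI(IK)K)
  [1] I(KI)I(SI(IK)K)
  [2] KII(SI(IK)K)
  [3] I(SI(IK)K)
  [4] SI(IK)K
  [5] IK(IKK)
  [6] K(IKK)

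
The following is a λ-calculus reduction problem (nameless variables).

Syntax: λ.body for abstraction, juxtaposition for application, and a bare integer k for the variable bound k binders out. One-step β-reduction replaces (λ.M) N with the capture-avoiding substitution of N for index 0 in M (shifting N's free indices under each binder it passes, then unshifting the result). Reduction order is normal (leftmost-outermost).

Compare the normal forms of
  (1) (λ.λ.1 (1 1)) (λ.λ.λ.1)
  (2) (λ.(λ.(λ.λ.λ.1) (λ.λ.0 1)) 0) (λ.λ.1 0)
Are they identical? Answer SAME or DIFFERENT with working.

Answer: DIFFERENT — A ⇓ λ.λ.λ.1, B ⇓ λ.λ.1

Derivation:
Term A:
  start: (λ.λ.1 (1 1)) (λ.λ.λ.1)
  →1  λ.(λ.λ.λ.1) ((λ.λ.λ.1) (λ.λ.λ.1))
  →2  λ.λ.λ.1

Term B:
  start: (λ.(λ.(λ.λ.λ.1) (λ.λ.0 1)) 0) (λ.λ.1 0)
  →1  (λ.(λ.λ.λ.1) (λ.λ.0 1)) (λ.λ.1 0)
  →2  (λ.λ.λ.1) (λ.λ.0 1)
  →3  λ.λ.1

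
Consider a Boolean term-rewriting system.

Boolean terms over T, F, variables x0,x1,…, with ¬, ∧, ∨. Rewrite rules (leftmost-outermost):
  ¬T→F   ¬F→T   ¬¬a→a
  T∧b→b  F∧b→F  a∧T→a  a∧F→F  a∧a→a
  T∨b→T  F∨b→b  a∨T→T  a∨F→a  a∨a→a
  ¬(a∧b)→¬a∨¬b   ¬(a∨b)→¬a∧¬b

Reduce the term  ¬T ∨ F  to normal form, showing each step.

Answer: normal form = F  (in 2 steps)

Derivation:
  start: ¬T ∨ F
  [1] ¬T
  [2] F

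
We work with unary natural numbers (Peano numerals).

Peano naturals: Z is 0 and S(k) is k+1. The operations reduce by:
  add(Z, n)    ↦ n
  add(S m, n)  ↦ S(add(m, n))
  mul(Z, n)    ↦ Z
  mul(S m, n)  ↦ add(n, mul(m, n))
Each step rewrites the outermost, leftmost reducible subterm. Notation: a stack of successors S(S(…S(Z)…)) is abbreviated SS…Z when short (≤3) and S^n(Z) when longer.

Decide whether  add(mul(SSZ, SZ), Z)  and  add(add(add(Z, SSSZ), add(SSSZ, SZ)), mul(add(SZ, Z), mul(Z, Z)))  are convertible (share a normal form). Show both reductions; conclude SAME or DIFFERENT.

Term A:
  start: add(mul(SSZ, SZ), Z)
  →1  add(add(SZ, mul(SZ, SZ)), Z)
  →2  add(S(add(Z, mul(SZ, SZ))), Z)
  →3  S(add(add(Z, mul(SZ, SZ)), Z))
  →4  S(add(mul(SZ, SZ), Z))
  →5  S(add(add(SZ, mul(Z, SZ)), Z))
  →6  S(add(S(add(Z, mul(Z, SZ))), Z))
  →7  S(S(add(add(Z, mul(Z, SZ)), Z)))
  →8  S(S(add(mul(Z, SZ), Z)))
  →9  S(S(add(Z, Z)))
  →10  SSZ

Term B:
  start: add(add(add(Z, SSSZ), add(SSSZ, SZ)), mul(add(SZ, Z), mul(Z, Z)))
  →1  add(add(SSSZ, add(SSSZ, SZ)), mul(add(SZ, Z), mul(Z, Z)))
  →2  add(S(add(SSZ, add(SSSZ, SZ))), mul(add(SZ, Z), mul(Z, Z)))
  →3  S(add(add(SSZ, add(SSSZ, SZ)), mul(add(SZ, Z), mul(Z, Z))))
  →4  S(add(S(add(SZ, add(SSSZ, SZ))), mul(add(SZ, Z), mul(Z, Z))))
  →5  S(S(add(add(SZ, add(SSSZ, SZ)), mul(add(SZ, Z), mul(Z, Z)))))
  →6  S(S(add(S(add(Z, add(SSSZ, SZ))), mul(add(SZ, Z), mul(Z, Z)))))
  →7  S(S(S(add(add(Z, add(SSSZ, SZ)), mul(add(SZ, Z), mul(Z, Z))))))
  →8  S(S(S(add(add(SSSZ, SZ), mul(add(SZ, Z), mul(Z, Z))))))
  →9  S(S(S(add(S(add(SSZ, SZ)), mul(add(SZ, Z), mul(Z, Z))))))
  →10  S(S(S(S(add(add(SSZ, SZ), mul(add(SZ, Z), mul(Z, Z)))))))
  →11  S(S(S(S(add(S(add(SZ, SZ)), mul(add(SZ, Z), mul(Z, Z)))))))
  →12  S(S(S(S(S(add(add(SZ, SZ), mul(add(SZ, Z), mul(Z, Z))))))))
  →13  S(S(S(S(S(add(S(add(Z, SZ)), mul(add(SZ, Z), mul(Z, Z))))))))
  →14  S(S(S(S(S(S(add(add(Z, SZ), mul(add(SZ, Z), mul(Z, Z)))))))))
  →15  S(S(S(S(S(S(add(SZ, mul(add(SZ, Z), mul(Z, Z)))))))))
  →16  S(S(S(S(S(S(S(add(Z, mul(add(SZ, Z), mul(Z, Z))))))))))
  →17  S(S(S(S(S(S(S(mul(add(SZ, Z), mul(Z, Z)))))))))
  →18  S(S(S(S(S(S(S(mul(S(add(Z, Z)), mul(Z, Z)))))))))
  →19  S(S(S(S(S(S(S(add(mul(Z, Z), mul(add(Z, Z), mul(Z, Z))))))))))
  →20  S(S(S(S(S(S(S(add(Z, mul(add(Z, Z), mul(Z, Z))))))))))
  →21  S(S(S(S(S(S(S(mul(add(Z, Z), mul(Z, Z)))))))))
  →22  S(S(S(S(S(S(S(mul(Z, mul(Z, Z)))))))))
  →23  S^7(Z)

Answer: DIFFERENT — A ⇓ SSZ, B ⇓ S^7(Z)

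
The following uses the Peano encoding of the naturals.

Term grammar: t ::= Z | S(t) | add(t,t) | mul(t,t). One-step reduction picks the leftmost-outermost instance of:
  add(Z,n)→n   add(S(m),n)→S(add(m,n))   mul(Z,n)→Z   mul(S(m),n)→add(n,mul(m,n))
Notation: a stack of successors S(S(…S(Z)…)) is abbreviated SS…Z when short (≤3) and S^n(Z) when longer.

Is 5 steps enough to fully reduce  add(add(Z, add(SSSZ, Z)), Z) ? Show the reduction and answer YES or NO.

  start: add(add(Z, add(SSSZ, Z)), Z)
  step 1: add(add(SSSZ, Z), Z)
  step 2: add(S(add(SSZ, Z)), Z)
  step 3: S(add(add(SSZ, Z), Z))
  step 4: S(add(S(add(SZ, Z)), Z))
  step 5: S(S(add(add(SZ, Z), Z)))

Answer: NO — after 5 steps the term is S(S(add(add(SZ, Z), Z))), not yet normal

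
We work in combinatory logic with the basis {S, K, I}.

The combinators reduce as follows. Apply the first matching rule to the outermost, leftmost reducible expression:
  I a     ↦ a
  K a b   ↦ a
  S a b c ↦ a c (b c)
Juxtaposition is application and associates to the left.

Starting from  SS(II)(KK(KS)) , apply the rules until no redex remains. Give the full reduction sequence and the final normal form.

  start: SS(II)(KK(KS))
  step 1: S(KK(KS))(II(KK(KS)))
  step 2: SK(II(KK(KS)))
  step 3: SK(I(KK(KS)))
  step 4: SK(KK(KS))
  step 5: SKK

Answer: normal form = SKK  (in 5 steps)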